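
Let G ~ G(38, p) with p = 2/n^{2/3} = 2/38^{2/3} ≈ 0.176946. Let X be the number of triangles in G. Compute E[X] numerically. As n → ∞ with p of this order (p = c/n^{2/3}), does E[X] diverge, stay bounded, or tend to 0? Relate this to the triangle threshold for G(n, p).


Number of potential triangles: C(38, 3) = 8436.
Each occurs with probability p³ ≈ (0.176946)³ ≈ 5.54016620e-03.
By linearity: E[X] = C(38, 3)·p³ ≈ 8436 · 5.54016620e-03 ≈ 46.736842.
Since α = 2/3 < 1, p = c/n^{2/3} ≫ 1/n is above the triangle threshold p ~ 1/n. Asymptotically E[X] ~ (c³/6)·n^{3(1−α)} = (2³/6)·n^{1} → ∞; triangles are abundant w.h.p.

E[X] ≈ 46.736842; in regime p = Θ(1/n^{2/3}) E[X] diverges (above the triangle threshold p ~ 1/n).


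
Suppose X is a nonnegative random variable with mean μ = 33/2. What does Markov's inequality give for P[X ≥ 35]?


μ = E[X] = 33/2, a = 35.
Markov: P[X ≥ 35] ≤ μ/a = (33/2)/35 = 33/70.
Numerically: ≈ 0.471429.
(Since a = 35 > μ = 16.500000, the bound 33/70 is < 1 and informative.)

P[X ≥ 35] ≤ 33/70 ≈ 0.471429.


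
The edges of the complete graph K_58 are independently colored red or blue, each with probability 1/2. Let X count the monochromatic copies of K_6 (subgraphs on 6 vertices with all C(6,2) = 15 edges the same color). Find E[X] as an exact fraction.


Let X = Σ_S X_S over the C(58, 6) = 40475358 subsets S of size 6, where X_S = 1 if the K_6 on S is monochromatic.
For a fixed S, the K_6 on S has C(6, 2) = 15 edges. P[all 15 edges red] = (1/2)^15, and likewise for blue, so P[monochromatic] = 2·(1/2)^15 = 2^{1 − 15} = 1/16384.
By linearity of expectation: E[X] = C(58, 6) · 2^{1 − 15} = 40475358 · 1/16384 = 20237679/8192.
Numerically: E[X] ≈ 2470.4198.

E[X] = C(58,6)·2^(1−C(6,2)) = 20237679/8192 ≈ 2470.4198.


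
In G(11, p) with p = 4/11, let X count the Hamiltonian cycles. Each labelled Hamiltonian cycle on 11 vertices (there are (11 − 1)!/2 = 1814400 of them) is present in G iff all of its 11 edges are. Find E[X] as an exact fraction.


K_11 has (11 − 1)!/2 = 1814400 labelled Hamiltonian cycles.
For each such Hamiltonian cycle H, let X_H = 1 if all 11 edges of H are present in G. Then P[X_H = 1] = p^{11} = (4/11)^{11} = 4194304/285311670611.
By linearity: E[X] = Σ_H E[X_H] = 1814400 · p^{11} = 1814400 · 4194304/285311670611 = 7610145177600/285311670611.
Numerically: E[X] ≈ 26.6731.

E[X] = 1814400 · (4/11)^{11} = 7610145177600/285311670611 ≈ 26.6731.


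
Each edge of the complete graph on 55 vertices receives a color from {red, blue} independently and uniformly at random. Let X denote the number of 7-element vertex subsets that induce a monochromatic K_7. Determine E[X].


Let X = Σ_S X_S over the C(55, 7) = 202927725 subsets S of size 7, where X_S = 1 if the K_7 on S is monochromatic.
For a fixed S, the K_7 on S has C(7, 2) = 21 edges. P[all 21 edges red] = (1/2)^21, and likewise for blue, so P[monochromatic] = 2·(1/2)^21 = 2^{1 − 21} = 1/1048576.
By linearity of expectation: E[X] = C(55, 7) · 2^{1 − 21} = 202927725 · 1/1048576 = 202927725/1048576.
Numerically: E[X] ≈ 193.527.

E[X] = C(55,7)·2^(1−C(7,2)) = 202927725/1048576 ≈ 193.527.


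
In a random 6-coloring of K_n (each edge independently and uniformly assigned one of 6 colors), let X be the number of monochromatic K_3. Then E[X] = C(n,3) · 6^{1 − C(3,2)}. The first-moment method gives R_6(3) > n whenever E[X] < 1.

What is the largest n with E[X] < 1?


We need C(n, 3) · 6^{1 − 3} < 1, i.e. C(n, 3) < 6^{3 − 1} = 36.
Check values of n near the boundary:
  n = 3: C(3, 3) = 1; 1 < 36? YES
  n = 4: C(4, 3) = 4; 4 < 36? YES
  n = 5: C(5, 3) = 10; 10 < 36? YES
  n = 6: C(6, 3) = 20; 20 < 36? YES
  n = 7: C(7, 3) = 35; 35 < 36? YES
  n = 8: C(8, 3) = 56; 56 < 36? NO
The largest n with C(n, 3) < 36 is n = 7 (where E[X] = 35/36 ≈ 0.9722). Hence R_6(3) > 7, i.e. R_6(3) ≥ 8.

Largest n = 7; hence R_6(3) > 7.


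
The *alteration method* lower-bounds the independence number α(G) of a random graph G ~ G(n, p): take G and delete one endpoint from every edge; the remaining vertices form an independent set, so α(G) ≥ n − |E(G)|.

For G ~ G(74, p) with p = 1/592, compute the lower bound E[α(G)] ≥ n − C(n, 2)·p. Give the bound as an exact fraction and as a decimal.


E[|E(G)|] = C(74, 2)·p = 2701 · (1/592) = 73/16.
E[α(G)] ≥ n − E[|E(G)|] = 74 − 73/16 = 1111/16.
Numerically: ≈ 69.4375.
(This is only a lower bound; the true E[α(G)] may be larger.)

E[α(G)] ≥ 1111/16 ≈ 69.4375.


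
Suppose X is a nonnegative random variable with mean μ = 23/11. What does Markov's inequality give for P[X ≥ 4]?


μ = E[X] = 23/11, a = 4.
Markov: P[X ≥ 4] ≤ μ/a = (23/11)/4 = 23/44.
Numerically: ≈ 0.523.
(Since a = 4 > μ = 2.091, the bound 23/44 is < 1 and informative.)

P[X ≥ 4] ≤ 23/44 ≈ 0.523.


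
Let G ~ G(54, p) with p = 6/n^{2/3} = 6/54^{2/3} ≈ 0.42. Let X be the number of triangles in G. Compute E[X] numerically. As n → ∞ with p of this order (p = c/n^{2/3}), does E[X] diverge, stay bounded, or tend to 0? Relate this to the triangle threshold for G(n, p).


Number of potential triangles: C(54, 3) = 24804.
Each occurs with probability p³ ≈ (0.42)³ ≈ 7.40741e-02.
By linearity: E[X] = C(54, 3)·p³ ≈ 24804 · 7.40741e-02 ≈ 1837.333.
Since α = 2/3 < 1, p = c/n^{2/3} ≫ 1/n is above the triangle threshold p ~ 1/n. Asymptotically E[X] ~ (c³/6)·n^{3(1−α)} = (6³/6)·n^{1} → ∞; triangles are abundant w.h.p.

E[X] ≈ 1837.333; in regime p = Θ(1/n^{2/3}) E[X] diverges (above the triangle threshold p ~ 1/n).


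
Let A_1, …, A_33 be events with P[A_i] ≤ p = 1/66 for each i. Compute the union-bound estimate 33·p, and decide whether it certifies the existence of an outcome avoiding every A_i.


Union bound: P[∪_{i=1}^{33} A_i] ≤ Σ_i P[A_i] ≤ 33·p = 33·(1/66) = 1/2.
Numerically: 1/2 ≈ 0.5000000.
Is 1/2 < 1? YES.
Since P[∪ A_i] ≤ 1/2 < 1, the complement has P[∩ A_i^c] ≥ 1 − 1/2 = 1/2 > 0, so some outcome avoids every A_i.

33·p = 1/2 ≈ 0.5000000; existence CERTIFIED by the union bound.


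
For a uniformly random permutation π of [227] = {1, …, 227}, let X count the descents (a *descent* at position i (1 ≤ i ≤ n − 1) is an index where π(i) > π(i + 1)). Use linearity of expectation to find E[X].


Write X = Σ X_I over i = 1, …, 226, with X_I the indicator of one descent.
There are 226 indicators.
For each fixed i, the pair (π(i), π(i+1)) is a uniformly random ordered pair of distinct values from {1, …, 227}; by symmetry P[π(i) > π(i+1)] = 1/2.
By linearity: E[X] = 226 · (1/2) = (227 − 1) · (1/2) = 113 ≈ 113.000000.

E[X] = 113 = 113.000000.


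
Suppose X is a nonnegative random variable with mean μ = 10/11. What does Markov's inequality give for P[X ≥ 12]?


μ = E[X] = 10/11, a = 12.
Markov: P[X ≥ 12] ≤ μ/a = (10/11)/12 = 5/66.
Numerically: ≈ 0.076.
(Since a = 12 > μ = 0.909, the bound 5/66 is < 1 and informative.)

P[X ≥ 12] ≤ 5/66 ≈ 0.076.


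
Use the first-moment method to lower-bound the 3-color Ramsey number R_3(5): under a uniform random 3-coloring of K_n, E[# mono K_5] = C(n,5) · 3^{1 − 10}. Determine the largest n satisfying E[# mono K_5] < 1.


We need C(n, 5) · 3^{1 − 10} < 1, i.e. C(n, 5) < 3^{10 − 1} = 19683.
Check values of n near the boundary:
  n = 15: C(15, 5) = 3003; 3003 < 19683? YES
  n = 16: C(16, 5) = 4368; 4368 < 19683? YES
  n = 17: C(17, 5) = 6188; 6188 < 19683? YES
  n = 18: C(18, 5) = 8568; 8568 < 19683? YES
  n = 19: C(19, 5) = 11628; 11628 < 19683? YES
  n = 20: C(20, 5) = 15504; 15504 < 19683? YES
  n = 21: C(21, 5) = 20349; 20349 < 19683? NO
The largest n with C(n, 5) < 19683 is n = 20 (where E[X] = 5168/6561 ≈ 0.7877). Hence R_3(5) > 20, i.e. R_3(5) ≥ 21.

Largest n = 20; hence R_3(5) > 20.


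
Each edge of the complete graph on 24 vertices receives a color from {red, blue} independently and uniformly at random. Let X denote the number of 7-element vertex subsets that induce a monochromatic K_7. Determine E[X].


Let X = Σ_S X_S over the C(24, 7) = 346104 subsets S of size 7, where X_S = 1 if the K_7 on S is monochromatic.
For a fixed S, the K_7 on S has C(7, 2) = 21 edges. P[all 21 edges red] = (1/2)^21, and likewise for blue, so P[monochromatic] = 2·(1/2)^21 = 2^{1 − 21} = 1/1048576.
By linearity: E[X] = C(24, 7) · 2^{1 − 21} = 346104 · 1/1048576 = 43263/131072.
Numerically: E[X] ≈ 0.3301.

E[X] = C(24,7)·2^(1−C(7,2)) = 43263/131072 ≈ 0.3301.


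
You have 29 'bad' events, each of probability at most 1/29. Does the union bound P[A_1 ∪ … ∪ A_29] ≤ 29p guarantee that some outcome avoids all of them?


Union bound: P[∪_{i=1}^{29} A_i] ≤ Σ_i P[A_i] ≤ 29·p = 29·(1/29) = 1.
Numerically: 1 ≈ 1.000000.
Is 1 < 1? NO.
Since the bound 1 is ≥ 1, the union bound is uninformative here; it does NOT by itself certify existence.

29·p = 1 ≈ 1.000000; existence NOT certified by the union bound.


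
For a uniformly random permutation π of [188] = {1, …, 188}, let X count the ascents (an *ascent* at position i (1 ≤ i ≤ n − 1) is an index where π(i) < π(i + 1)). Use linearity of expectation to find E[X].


Write X = Σ X_I over i = 1, …, 187, with X_I the indicator of one ascent.
There are 187 indicators.
For each fixed i, the pair (π(i), π(i+1)) is a uniformly random ordered pair of distinct values from {1, …, 188}; by symmetry P[π(i) < π(i+1)] = 1/2.
By linearity: E[X] = 187 · (1/2) = (188 − 1) · (1/2) = 187/2 ≈ 93.500.

E[X] = 187/2 = 93.500.


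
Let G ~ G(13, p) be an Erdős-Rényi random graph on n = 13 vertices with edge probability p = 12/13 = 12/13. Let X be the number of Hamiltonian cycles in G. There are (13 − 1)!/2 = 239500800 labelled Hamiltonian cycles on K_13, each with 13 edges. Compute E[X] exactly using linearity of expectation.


K_13 has (13 − 1)!/2 = 239500800 labelled Hamiltonian cycles.
For each such Hamiltonian cycle H, let X_H = 1 if all 13 edges of H are present in G. Then P[X_H = 1] = p^{13} = (12/13)^{13} = 106993205379072/302875106592253.
Summing the indicators: E[X] = Σ_H E[X_H] = 239500800 · p^{13} = 239500800 · 106993205379072/302875106592253 = 25624958282852047257600/302875106592253.
Numerically: E[X] ≈ 8.46e+07.

E[X] = 239500800 · (12/13)^{13} = 25624958282852047257600/302875106592253 ≈ 8.46e+07.


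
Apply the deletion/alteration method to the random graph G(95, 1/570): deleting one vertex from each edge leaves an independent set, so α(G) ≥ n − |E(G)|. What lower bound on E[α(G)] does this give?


E[|E(G)|] = C(95, 2)·p = 4465 · (1/570) = 47/6.
E[α(G)] ≥ n − E[|E(G)|] = 95 − 47/6 = 523/6.
Numerically: ≈ 87.16667.
(This is only a lower bound; the true E[α(G)] may be larger.)

E[α(G)] ≥ 523/6 ≈ 87.16667.


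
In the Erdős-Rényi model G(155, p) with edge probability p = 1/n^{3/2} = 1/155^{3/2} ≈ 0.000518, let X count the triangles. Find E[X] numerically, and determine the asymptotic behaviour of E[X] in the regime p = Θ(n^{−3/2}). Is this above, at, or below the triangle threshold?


Number of potential triangles: C(155, 3) = 608685.
Each occurs with probability p³ ≈ (0.000518)³ ≈ 1.39158e-10.
By linearity: E[X] = C(155, 3)·p³ ≈ 608685 · 1.39158e-10 ≈ 0.000.
Since α = 3/2 > 1, p = c/n^{3/2} = o(1/n) is below the triangle threshold p ~ 1/n. Asymptotically E[X] ~ (c³/6)·n^{3(1−α)} = (1³/6)·n^{-1.5} → 0, so by Markov's inequality G has no triangles w.h.p.

E[X] ≈ 0.000; in regime p = Θ(1/n^{3/2}) E[X] tends to 0 (below the triangle threshold p ~ 1/n).


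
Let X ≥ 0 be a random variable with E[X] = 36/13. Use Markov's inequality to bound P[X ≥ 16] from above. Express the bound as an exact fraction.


μ = E[X] = 36/13, a = 16.
Markov: P[X ≥ 16] ≤ μ/a = (36/13)/16 = 9/52.
Numerically: ≈ 0.173077.
(Since a = 16 > μ = 2.769231, the bound 9/52 is < 1 and informative.)

P[X ≥ 16] ≤ 9/52 ≈ 0.173077.


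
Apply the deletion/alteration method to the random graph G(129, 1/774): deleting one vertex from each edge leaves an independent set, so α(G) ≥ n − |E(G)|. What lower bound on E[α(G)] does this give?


E[|E(G)|] = C(129, 2)·p = 8256 · (1/774) = 32/3.
E[α(G)] ≥ n − E[|E(G)|] = 129 − 32/3 = 355/3.
Numerically: ≈ 118.333.
(This is only a lower bound; the true E[α(G)] may be larger.)

E[α(G)] ≥ 355/3 ≈ 118.333.


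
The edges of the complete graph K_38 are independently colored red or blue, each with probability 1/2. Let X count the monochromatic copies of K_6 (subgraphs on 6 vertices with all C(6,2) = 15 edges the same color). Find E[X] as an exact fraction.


Let X = Σ_S X_S over the C(38, 6) = 2760681 subsets S of size 6, where X_S = 1 if the K_6 on S is monochromatic.
For a fixed S, the K_6 on S has C(6, 2) = 15 edges. P[all 15 edges red] = (1/2)^15, and likewise for blue, so P[monochromatic] = 2·(1/2)^15 = 2^{1 − 15} = 1/16384.
By linearity: E[X] = C(38, 6) · 2^{1 − 15} = 2760681 · 1/16384 = 2760681/16384.
Numerically: E[X] ≈ 168.499.

E[X] = C(38,6)·2^(1−C(6,2)) = 2760681/16384 ≈ 168.499.


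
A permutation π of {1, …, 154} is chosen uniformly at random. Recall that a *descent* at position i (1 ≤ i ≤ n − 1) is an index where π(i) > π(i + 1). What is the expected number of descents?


Write X = Σ X_I over i = 1, …, 153, with X_I the indicator of one descent.
There are 153 indicators.
For each fixed i, the pair (π(i), π(i+1)) is a uniformly random ordered pair of distinct values from {1, …, 154}; by symmetry P[π(i) > π(i+1)] = 1/2.
By linearity: E[X] = 153 · (1/2) = (154 − 1) · (1/2) = 153/2 ≈ 76.500000.

E[X] = 153/2 = 76.500000.


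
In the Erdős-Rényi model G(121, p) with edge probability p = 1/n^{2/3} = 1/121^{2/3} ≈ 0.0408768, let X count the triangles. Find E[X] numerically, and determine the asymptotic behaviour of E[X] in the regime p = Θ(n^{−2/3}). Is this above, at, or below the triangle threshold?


Number of potential triangles: C(121, 3) = 287980.
Each occurs with probability p³ ≈ (0.0408768)³ ≈ 6.83013455e-05.
By linearity: E[X] = C(121, 3)·p³ ≈ 287980 · 6.83013455e-05 ≈ 19.669421.
Since α = 2/3 < 1, p = c/n^{2/3} ≫ 1/n is above the triangle threshold p ~ 1/n. Asymptotically E[X] ~ (c³/6)·n^{3(1−α)} = (1³/6)·n^{1} → ∞; triangles are abundant w.h.p.

E[X] ≈ 19.669421; in regime p = Θ(1/n^{2/3}) E[X] diverges (above the triangle threshold p ~ 1/n).


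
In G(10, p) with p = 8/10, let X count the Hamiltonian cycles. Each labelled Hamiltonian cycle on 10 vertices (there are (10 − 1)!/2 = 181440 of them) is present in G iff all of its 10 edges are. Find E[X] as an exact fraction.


K_10 has (10 − 1)!/2 = 181440 labelled Hamiltonian cycles.
For each such Hamiltonian cycle H, let X_H = 1 if all 10 edges of H are present in G. Then P[X_H = 1] = p^{10} = (4/5)^{10} = 1048576/9765625.
By linearity of expectation: E[X] = Σ_H E[X_H] = 181440 · p^{10} = 181440 · 1048576/9765625 = 38050725888/1953125.
Numerically: E[X] ≈ 1.95e+04.

E[X] = 181440 · (4/5)^{10} = 38050725888/1953125 ≈ 1.95e+04.


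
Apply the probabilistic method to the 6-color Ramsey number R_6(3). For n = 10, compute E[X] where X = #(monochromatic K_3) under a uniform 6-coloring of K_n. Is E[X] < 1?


E[X] = C(10, 3) · 6^{1 − 3} = 120 · 6^{−2} = 120/36.
As a reduced fraction: E[X] = 10/3 ≈ 3.33333.
Is E[X] < 1? NO.
Since E[X] ≥ 1, the first-moment bound is inconclusive at n = 10; it does NOT by itself certify R_6(3) > 10.

E[X] = 10/3 ≈ 3.33333; E[X] ≥ 1; first-moment method inconclusive here.


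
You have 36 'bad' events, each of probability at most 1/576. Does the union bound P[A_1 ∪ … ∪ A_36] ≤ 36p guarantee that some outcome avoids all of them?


Union bound: P[∪_{i=1}^{36} A_i] ≤ Σ_i P[A_i] ≤ 36·p = 36·(1/576) = 1/16.
Numerically: 1/16 ≈ 0.0625000.
Is 1/16 < 1? YES.
Since P[∪ A_i] ≤ 1/16 < 1, the complement has P[∩ A_i^c] ≥ 1 − 1/16 = 15/16 > 0, so some outcome avoids every A_i.

36·p = 1/16 ≈ 0.0625000; existence CERTIFIED by the union bound.


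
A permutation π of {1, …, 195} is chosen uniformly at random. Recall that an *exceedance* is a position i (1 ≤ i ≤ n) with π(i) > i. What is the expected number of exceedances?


Write X = Σ_{i=1}^{195} X_i, where X_i = 1_{π(i) > i}.
For each fixed i, π(i) is uniform over {1, …, 195} (marginal of a uniform permutation), so P[π(i) > i] = (n − i)/n. Summing: Σ_{i=1}^{195} (n − i)/n = (0 + 1 + … + 194)/195 = 195(195 − 1)/(2·195) = (195 − 1)/2.
Hence E[X] = Σ_{i=1}^{195} (195 − i)/195 = 97 ≈ 97.0000.

E[X] = 97 = 97.0000.


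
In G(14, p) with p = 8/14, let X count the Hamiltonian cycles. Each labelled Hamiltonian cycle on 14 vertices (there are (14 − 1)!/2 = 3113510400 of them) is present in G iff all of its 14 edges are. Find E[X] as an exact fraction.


K_14 has (14 − 1)!/2 = 3113510400 labelled Hamiltonian cycles.
For each such Hamiltonian cycle H, let X_H = 1 if all 14 edges of H are present in G. Then P[X_H = 1] = p^{14} = (4/7)^{14} = 268435456/678223072849.
By linearity: E[X] = Σ_H E[X_H] = 3113510400 · p^{14} = 3113510400 · 268435456/678223072849 = 119396654854963200/96889010407.
Numerically: E[X] ≈ 1.232e+06.

E[X] = 3113510400 · (4/7)^{14} = 119396654854963200/96889010407 ≈ 1.232e+06.


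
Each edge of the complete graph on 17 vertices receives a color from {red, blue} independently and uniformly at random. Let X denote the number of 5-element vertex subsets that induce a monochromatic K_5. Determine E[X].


Let X = Σ_S X_S over the C(17, 5) = 6188 subsets S of size 5, where X_S = 1 if the K_5 on S is monochromatic.
For a fixed S, the K_5 on S has C(5, 2) = 10 edges. P[all 10 edges red] = (1/2)^10, and likewise for blue, so P[monochromatic] = 2·(1/2)^10 = 2^{1 − 10} = 1/512.
By linearity: E[X] = C(17, 5) · 2^{1 − 10} = 6188 · 1/512 = 1547/128.
Numerically: E[X] ≈ 12.0859.

E[X] = C(17,5)·2^(1−C(5,2)) = 1547/128 ≈ 12.0859.


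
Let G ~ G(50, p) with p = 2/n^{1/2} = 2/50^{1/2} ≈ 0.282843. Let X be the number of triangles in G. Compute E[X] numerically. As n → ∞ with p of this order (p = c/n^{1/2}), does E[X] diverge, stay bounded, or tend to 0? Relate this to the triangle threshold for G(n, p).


Number of potential triangles: C(50, 3) = 19600.
Each occurs with probability p³ ≈ (0.282843)³ ≈ 2.26274170e-02.
By linearity: E[X] = C(50, 3)·p³ ≈ 19600 · 2.26274170e-02 ≈ 443.497373.
Since α = 1/2 < 1, p = c/n^{1/2} ≫ 1/n is above the triangle threshold p ~ 1/n. Asymptotically E[X] ~ (c³/6)·n^{3(1−α)} = (2³/6)·n^{1.5} → ∞; triangles are abundant w.h.p.

E[X] ≈ 443.497373; in regime p = Θ(1/n^{1/2}) E[X] diverges (above the triangle threshold p ~ 1/n).


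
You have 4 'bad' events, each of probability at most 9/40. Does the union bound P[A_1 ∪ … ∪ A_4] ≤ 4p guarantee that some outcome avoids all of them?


Union bound: P[∪_{i=1}^{4} A_i] ≤ Σ_i P[A_i] ≤ 4·p = 4·(9/40) = 9/10.
Numerically: 9/10 ≈ 0.9000000.
Is 9/10 < 1? YES.
Since P[∪ A_i] ≤ 9/10 < 1, the complement has P[∩ A_i^c] ≥ 1 − 9/10 = 1/10 > 0, so some outcome avoids every A_i.

4·p = 9/10 ≈ 0.9000000; existence CERTIFIED by the union bound.


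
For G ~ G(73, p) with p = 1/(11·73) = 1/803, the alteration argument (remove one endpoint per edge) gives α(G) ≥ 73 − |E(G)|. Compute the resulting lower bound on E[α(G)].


E[|E(G)|] = C(73, 2)·p = 2628 · (1/803) = 36/11.
E[α(G)] ≥ n − E[|E(G)|] = 73 − 36/11 = 767/11.
Numerically: ≈ 69.7273.
(This is only a lower bound; the true E[α(G)] may be larger.)

E[α(G)] ≥ 767/11 ≈ 69.7273.


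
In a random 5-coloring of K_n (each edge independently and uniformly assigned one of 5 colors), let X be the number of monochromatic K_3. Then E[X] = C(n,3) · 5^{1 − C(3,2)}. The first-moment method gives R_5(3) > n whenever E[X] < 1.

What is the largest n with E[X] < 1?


We need C(n, 3) · 5^{1 − 3} < 1, i.e. C(n, 3) < 5^{3 − 1} = 25.
Check values of n near the boundary:
  n = 4: C(4, 3) = 4; 4 < 25? YES
  n = 5: C(5, 3) = 10; 10 < 25? YES
  n = 6: C(6, 3) = 20; 20 < 25? YES
  n = 7: C(7, 3) = 35; 35 < 25? NO
  n = 8: C(8, 3) = 56; 56 < 25? NO
The largest n with C(n, 3) < 25 is n = 6 (where E[X] = 4/5 ≈ 0.8000). Hence R_5(3) > 6, i.e. R_5(3) ≥ 7.

Largest n = 6; hence R_5(3) > 6.


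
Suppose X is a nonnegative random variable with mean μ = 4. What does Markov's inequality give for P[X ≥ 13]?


μ = E[X] = 4, a = 13.
Markov: P[X ≥ 13] ≤ μ/a = (4)/13 = 4/13.
Numerically: ≈ 0.308.
(Since a = 13 > μ = 4.000, the bound 4/13 is < 1 and informative.)

P[X ≥ 13] ≤ 4/13 ≈ 0.308.


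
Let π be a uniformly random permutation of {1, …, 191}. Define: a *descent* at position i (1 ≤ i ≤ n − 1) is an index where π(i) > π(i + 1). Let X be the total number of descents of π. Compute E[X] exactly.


Write X = Σ X_I over i = 1, …, 190, with X_I the indicator of one descent.
There are 190 indicators.
For each fixed i, the pair (π(i), π(i+1)) is a uniformly random ordered pair of distinct values from {1, …, 191}; by symmetry P[π(i) > π(i+1)] = 1/2.
By linearity: E[X] = 190 · (1/2) = (191 − 1) · (1/2) = 95 ≈ 95.000.

E[X] = 95 = 95.000.


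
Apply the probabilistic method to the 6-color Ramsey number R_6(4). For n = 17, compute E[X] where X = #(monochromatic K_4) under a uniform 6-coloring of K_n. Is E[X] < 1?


E[X] = C(17, 4) · 6^{1 − 6} = 2380 · 6^{−5} = 2380/7776.
As a reduced fraction: E[X] = 595/1944 ≈ 0.306.
Is E[X] < 1? YES.
Since E[X] < 1, there exists a 6-coloring of K_{17} with no monochromatic K_4; hence R_6(4) > 17.

E[X] = 595/1944 ≈ 0.306; E[X] < 1, so R_6(4) > 17.


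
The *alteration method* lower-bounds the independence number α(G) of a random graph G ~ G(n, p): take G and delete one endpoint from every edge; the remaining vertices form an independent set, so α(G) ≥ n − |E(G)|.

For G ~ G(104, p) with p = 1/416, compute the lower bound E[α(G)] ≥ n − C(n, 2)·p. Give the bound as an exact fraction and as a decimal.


E[|E(G)|] = C(104, 2)·p = 5356 · (1/416) = 103/8.
E[α(G)] ≥ n − E[|E(G)|] = 104 − 103/8 = 729/8.
Numerically: ≈ 91.12500.
(This is only a lower bound; the true E[α(G)] may be larger.)

E[α(G)] ≥ 729/8 ≈ 91.12500.


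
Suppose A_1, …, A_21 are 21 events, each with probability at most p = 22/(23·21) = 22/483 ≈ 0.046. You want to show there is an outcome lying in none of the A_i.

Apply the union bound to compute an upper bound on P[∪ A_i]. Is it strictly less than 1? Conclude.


Union bound: P[∪_{i=1}^{21} A_i] ≤ Σ_i P[A_i] ≤ 21·p = 21·(22/483) = 22/23.
Numerically: 22/23 ≈ 0.957.
Is 22/23 < 1? YES.
Since P[∪ A_i] ≤ 22/23 < 1, the complement has P[∩ A_i^c] ≥ 1 − 22/23 = 1/23 > 0, so some outcome avoids every A_i.

21·p = 22/23 ≈ 0.957; existence CERTIFIED by the union bound.


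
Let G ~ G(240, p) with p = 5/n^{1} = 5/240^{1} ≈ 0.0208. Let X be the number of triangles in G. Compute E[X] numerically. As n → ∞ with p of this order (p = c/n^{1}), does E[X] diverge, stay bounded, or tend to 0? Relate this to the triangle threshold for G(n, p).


Number of potential triangles: C(240, 3) = 2275280.
Each occurs with probability p³ ≈ (0.0208)³ ≈ 9.04225e-06.
By linearity: E[X] = C(240, 3)·p³ ≈ 2275280 · 9.04225e-06 ≈ 20.574.
Here α = 1, so p = 5/n is exactly at the triangle threshold p ~ 1/n. Asymptotically E[X] → c³/6 = 5³/6 = 125/6 ≈ 20.833, a bounded constant. In this regime the triangle count is asymptotically Poisson(c³/6).

E[X] ≈ 20.574; in regime p = Θ(1/n^{1}) E[X] stays bounded (at the triangle threshold p ~ 1/n).


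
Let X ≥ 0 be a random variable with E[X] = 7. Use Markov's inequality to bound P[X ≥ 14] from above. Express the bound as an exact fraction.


μ = E[X] = 7, a = 14.
Markov: P[X ≥ 14] ≤ μ/a = (7)/14 = 1/2.
Numerically: ≈ 0.50000.
(Since a = 14 > μ = 7.00000, the bound 1/2 is < 1 and informative.)

P[X ≥ 14] ≤ 1/2 ≈ 0.50000.


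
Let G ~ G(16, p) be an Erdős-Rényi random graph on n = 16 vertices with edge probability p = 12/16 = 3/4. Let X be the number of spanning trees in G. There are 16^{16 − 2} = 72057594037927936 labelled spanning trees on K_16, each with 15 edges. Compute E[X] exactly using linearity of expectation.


K_16 has 16^{16 − 2} = 72057594037927936 labelled spanning trees.
For each such spanning tree H, let X_H = 1 if all 15 edges of H are present in G. Then P[X_H = 1] = p^{15} = (3/4)^{15} = 14348907/1073741824.
By linearity of expectation: E[X] = Σ_H E[X_H] = 72057594037927936 · p^{15} = 72057594037927936 · 14348907/1073741824 = 962938848411648.
Numerically: E[X] ≈ 9.629e+14.

E[X] = 72057594037927936 · (3/4)^{15} = 962938848411648 ≈ 9.629e+14.


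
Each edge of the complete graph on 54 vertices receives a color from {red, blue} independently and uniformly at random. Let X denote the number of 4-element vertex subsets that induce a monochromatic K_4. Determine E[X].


Let X = Σ_S X_S over the C(54, 4) = 316251 subsets S of size 4, where X_S = 1 if the K_4 on S is monochromatic.
For a fixed S, the K_4 on S has C(4, 2) = 6 edges. P[all 6 edges red] = (1/2)^6, and likewise for blue, so P[monochromatic] = 2·(1/2)^6 = 2^{1 − 6} = 1/32.
By linearity of expectation: E[X] = C(54, 4) · 2^{1 − 6} = 316251 · 1/32 = 316251/32.
Numerically: E[X] ≈ 9882.843750.

E[X] = C(54,4)·2^(1−C(4,2)) = 316251/32 ≈ 9882.843750.


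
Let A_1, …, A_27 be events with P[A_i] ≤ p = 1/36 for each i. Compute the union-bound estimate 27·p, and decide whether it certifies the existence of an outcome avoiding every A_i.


Union bound: P[∪_{i=1}^{27} A_i] ≤ Σ_i P[A_i] ≤ 27·p = 27·(1/36) = 3/4.
Numerically: 3/4 ≈ 0.750.
Is 3/4 < 1? YES.
Since P[∪ A_i] ≤ 3/4 < 1, the complement has P[∩ A_i^c] ≥ 1 − 3/4 = 1/4 > 0, so some outcome avoids every A_i.

27·p = 3/4 ≈ 0.750; existence CERTIFIED by the union bound.


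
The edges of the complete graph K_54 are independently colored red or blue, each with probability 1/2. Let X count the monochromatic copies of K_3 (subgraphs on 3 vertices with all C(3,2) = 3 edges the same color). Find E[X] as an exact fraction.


Let X = Σ_S X_S over the C(54, 3) = 24804 subsets S of size 3, where X_S = 1 if the K_3 on S is monochromatic.
For a fixed S, the K_3 on S has C(3, 2) = 3 edges. P[all 3 edges red] = (1/2)^3, and likewise for blue, so P[monochromatic] = 2·(1/2)^3 = 2^{1 − 3} = 1/4.
By linearity of expectation: E[X] = C(54, 3) · 2^{1 − 3} = 24804 · 1/4 = 6201.
Numerically: E[X] ≈ 6201.000000.

E[X] = C(54,3)·2^(1−C(3,2)) = 6201 ≈ 6201.000000.


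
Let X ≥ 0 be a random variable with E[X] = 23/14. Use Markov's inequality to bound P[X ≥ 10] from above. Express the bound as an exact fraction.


μ = E[X] = 23/14, a = 10.
Markov: P[X ≥ 10] ≤ μ/a = (23/14)/10 = 23/140.
Numerically: ≈ 0.1643.
(Since a = 10 > μ = 1.6429, the bound 23/140 is < 1 and informative.)

P[X ≥ 10] ≤ 23/140 ≈ 0.1643.


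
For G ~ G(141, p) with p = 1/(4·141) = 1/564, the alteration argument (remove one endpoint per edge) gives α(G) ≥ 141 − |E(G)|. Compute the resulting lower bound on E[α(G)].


E[|E(G)|] = C(141, 2)·p = 9870 · (1/564) = 35/2.
E[α(G)] ≥ n − E[|E(G)|] = 141 − 35/2 = 247/2.
Numerically: ≈ 123.500000.
(This is only a lower bound; the true E[α(G)] may be larger.)

E[α(G)] ≥ 247/2 ≈ 123.500000.


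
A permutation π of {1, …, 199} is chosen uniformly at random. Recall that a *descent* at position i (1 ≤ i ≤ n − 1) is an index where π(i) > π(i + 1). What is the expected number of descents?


Write X = Σ X_I over i = 1, …, 198, with X_I the indicator of one descent.
There are 198 indicators.
For each fixed i, the pair (π(i), π(i+1)) is a uniformly random ordered pair of distinct values from {1, …, 199}; by symmetry P[π(i) > π(i+1)] = 1/2.
By linearity: E[X] = 198 · (1/2) = (199 − 1) · (1/2) = 99 ≈ 99.000.

E[X] = 99 = 99.000.


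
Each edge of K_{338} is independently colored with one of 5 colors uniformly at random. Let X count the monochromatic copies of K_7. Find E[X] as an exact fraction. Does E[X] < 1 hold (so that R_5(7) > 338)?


E[X] = C(338, 7) · 5^{1 − 21} = 93935323022736 · 5^{−20} = 93935323022736/95367431640625.
As a reduced fraction: E[X] = 93935323022736/95367431640625 ≈ 0.985.
Is E[X] < 1? YES.
Since E[X] < 1, there exists a 5-coloring of K_{338} with no monochromatic K_7; hence R_5(7) > 338.

E[X] = 93935323022736/95367431640625 ≈ 0.985; E[X] < 1, so R_5(7) > 338.


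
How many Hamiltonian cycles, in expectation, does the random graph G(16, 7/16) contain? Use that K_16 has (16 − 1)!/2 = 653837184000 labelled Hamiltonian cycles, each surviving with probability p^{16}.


K_16 has (16 − 1)!/2 = 653837184000 labelled Hamiltonian cycles.
For each such Hamiltonian cycle H, let X_H = 1 if all 16 edges of H are present in G. Then P[X_H = 1] = p^{16} = (7/16)^{16} = 33232930569601/18446744073709551616.
By linearity: E[X] = Σ_H E[X_H] = 653837184000 · p^{16} = 653837184000 · 33232930569601/18446744073709551616 = 21219654042671322112875/18014398509481984.
Numerically: E[X] ≈ 1.18e+06.

E[X] = 653837184000 · (7/16)^{16} = 21219654042671322112875/18014398509481984 ≈ 1.18e+06.


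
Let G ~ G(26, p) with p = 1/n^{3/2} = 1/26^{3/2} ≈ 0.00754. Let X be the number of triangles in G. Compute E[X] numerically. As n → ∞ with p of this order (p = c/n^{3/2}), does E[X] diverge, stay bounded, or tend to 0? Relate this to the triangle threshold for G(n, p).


Number of potential triangles: C(26, 3) = 2600.
Each occurs with probability p³ ≈ (0.00754)³ ≈ 4.29161e-07.
By linearity: E[X] = C(26, 3)·p³ ≈ 2600 · 4.29161e-07 ≈ 0.001.
Since α = 3/2 > 1, p = c/n^{3/2} = o(1/n) is below the triangle threshold p ~ 1/n. Asymptotically E[X] ~ (c³/6)·n^{3(1−α)} = (1³/6)·n^{-1.5} → 0, so by Markov's inequality G has no triangles w.h.p.

E[X] ≈ 0.001; in regime p = Θ(1/n^{3/2}) E[X] tends to 0 (below the triangle threshold p ~ 1/n).


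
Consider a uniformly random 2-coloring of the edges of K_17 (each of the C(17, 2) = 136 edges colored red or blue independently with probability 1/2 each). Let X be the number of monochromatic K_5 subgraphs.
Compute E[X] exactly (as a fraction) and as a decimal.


Let X = Σ_S X_S over the C(17, 5) = 6188 subsets S of size 5, where X_S = 1 if the K_5 on S is monochromatic.
For a fixed S, the K_5 on S has C(5, 2) = 10 edges. P[all 10 edges red] = (1/2)^10, and likewise for blue, so P[monochromatic] = 2·(1/2)^10 = 2^{1 − 10} = 1/512.
Summing: E[X] = C(17, 5) · 2^{1 − 10} = 6188 · 1/512 = 1547/128.
Numerically: E[X] ≈ 12.08594.

E[X] = C(17,5)·2^(1−C(5,2)) = 1547/128 ≈ 12.08594.


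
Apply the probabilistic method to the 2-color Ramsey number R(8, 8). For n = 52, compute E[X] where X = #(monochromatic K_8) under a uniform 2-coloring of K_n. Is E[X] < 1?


E[X] = C(52, 8) · 2^{1 − 28} = 752538150 · 2^{−27} = 752538150/134217728.
As a reduced fraction: E[X] = 376269075/67108864 ≈ 5.607.
Is E[X] < 1? NO.
Since E[X] ≥ 1, the first-moment bound is inconclusive at n = 52; it does NOT by itself certify R(8, 8) > 52.

E[X] = 376269075/67108864 ≈ 5.607; E[X] ≥ 1; first-moment method inconclusive here.


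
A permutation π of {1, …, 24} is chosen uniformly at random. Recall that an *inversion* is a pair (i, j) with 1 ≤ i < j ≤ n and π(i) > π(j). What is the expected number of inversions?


Write X = Σ X_I over the C(24, 2) = 276 pairs i < j, with X_I the indicator of one inversion.
There are 276 indicators.
For each fixed pair i < j, the values π(i) and π(j) are two distinct elements of {1, …, 24} in uniformly random order; by symmetry P[π(i) > π(j)] = 1/2.
By linearity: E[X] = 276 · (1/2) = C(24, 2) · (1/2) = 276/2 = 138 ≈ 138.000000.

E[X] = 138 = 138.000000.


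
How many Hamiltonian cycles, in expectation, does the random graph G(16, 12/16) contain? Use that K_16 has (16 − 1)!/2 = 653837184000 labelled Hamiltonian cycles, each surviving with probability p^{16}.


K_16 has (16 − 1)!/2 = 653837184000 labelled Hamiltonian cycles.
For each such Hamiltonian cycle H, let X_H = 1 if all 16 edges of H are present in G. Then P[X_H = 1] = p^{16} = (3/4)^{16} = 43046721/4294967296.
By linearity: E[X] = Σ_H E[X_H] = 653837184000 · p^{16} = 653837184000 · 43046721/4294967296 = 27485885585032875/4194304.
Numerically: E[X] ≈ 6.55315e+09.

E[X] = 653837184000 · (3/4)^{16} = 27485885585032875/4194304 ≈ 6.55315e+09.


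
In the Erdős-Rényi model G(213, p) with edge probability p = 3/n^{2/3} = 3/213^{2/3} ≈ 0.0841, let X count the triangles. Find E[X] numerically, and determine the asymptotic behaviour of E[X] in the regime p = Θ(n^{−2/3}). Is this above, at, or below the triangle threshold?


Number of potential triangles: C(213, 3) = 1587986.
Each occurs with probability p³ ≈ (0.0841)³ ≈ 5.95120e-04.
By linearity: E[X] = C(213, 3)·p³ ≈ 1587986 · 5.95120e-04 ≈ 945.042.
Since α = 2/3 < 1, p = c/n^{2/3} ≫ 1/n is above the triangle threshold p ~ 1/n. Asymptotically E[X] ~ (c³/6)·n^{3(1−α)} = (3³/6)·n^{1} → ∞; triangles are abundant w.h.p.

E[X] ≈ 945.042; in regime p = Θ(1/n^{2/3}) E[X] diverges (above the triangle threshold p ~ 1/n).


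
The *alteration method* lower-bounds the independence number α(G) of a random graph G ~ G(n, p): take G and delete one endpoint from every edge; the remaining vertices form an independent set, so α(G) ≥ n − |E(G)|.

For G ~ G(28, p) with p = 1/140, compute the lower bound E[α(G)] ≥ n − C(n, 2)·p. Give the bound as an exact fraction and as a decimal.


E[|E(G)|] = C(28, 2)·p = 378 · (1/140) = 27/10.
E[α(G)] ≥ n − E[|E(G)|] = 28 − 27/10 = 253/10.
Numerically: ≈ 25.300.
(This is only a lower bound; the true E[α(G)] may be larger.)

E[α(G)] ≥ 253/10 ≈ 25.300.


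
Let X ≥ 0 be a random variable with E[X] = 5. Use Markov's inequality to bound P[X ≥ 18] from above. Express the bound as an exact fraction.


μ = E[X] = 5, a = 18.
Markov: P[X ≥ 18] ≤ μ/a = (5)/18 = 5/18.
Numerically: ≈ 0.277778.
(Since a = 18 > μ = 5.000000, the bound 5/18 is < 1 and informative.)

P[X ≥ 18] ≤ 5/18 ≈ 0.277778.


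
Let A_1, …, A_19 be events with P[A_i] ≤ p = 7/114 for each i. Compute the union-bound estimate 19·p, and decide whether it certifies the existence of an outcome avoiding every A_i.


Union bound: P[∪_{i=1}^{19} A_i] ≤ Σ_i P[A_i] ≤ 19·p = 19·(7/114) = 7/6.
Numerically: 7/6 ≈ 1.1666667.
Is 7/6 < 1? NO.
Since the bound 7/6 is ≥ 1, the union bound is uninformative here; it does NOT by itself certify existence.

19·p = 7/6 ≈ 1.1666667; existence NOT certified by the union bound.


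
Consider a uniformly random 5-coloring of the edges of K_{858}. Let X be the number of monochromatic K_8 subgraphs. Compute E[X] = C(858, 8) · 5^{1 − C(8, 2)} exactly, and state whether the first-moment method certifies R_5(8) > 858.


E[X] = C(858, 8) · 5^{1 − 28} = 7049584530256467771 · 5^{−27} = 7049584530256467771/7450580596923828125.
As a reduced fraction: E[X] = 7049584530256467771/7450580596923828125 ≈ 0.946179.
Is E[X] < 1? YES.
Since E[X] < 1, there exists a 5-coloring of K_{858} with no monochromatic K_8; hence R_5(8) > 858.

E[X] = 7049584530256467771/7450580596923828125 ≈ 0.946179; E[X] < 1, so R_5(8) > 858.


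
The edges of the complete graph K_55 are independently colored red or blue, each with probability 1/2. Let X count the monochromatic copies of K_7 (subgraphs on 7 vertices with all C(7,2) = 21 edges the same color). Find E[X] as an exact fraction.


Let X = Σ_S X_S over the C(55, 7) = 202927725 subsets S of size 7, where X_S = 1 if the K_7 on S is monochromatic.
For a fixed S, the K_7 on S has C(7, 2) = 21 edges. P[all 21 edges red] = (1/2)^21, and likewise for blue, so P[monochromatic] = 2·(1/2)^21 = 2^{1 − 21} = 1/1048576.
Summing: E[X] = C(55, 7) · 2^{1 − 21} = 202927725 · 1/1048576 = 202927725/1048576.
Numerically: E[X] ≈ 193.527.

E[X] = C(55,7)·2^(1−C(7,2)) = 202927725/1048576 ≈ 193.527.


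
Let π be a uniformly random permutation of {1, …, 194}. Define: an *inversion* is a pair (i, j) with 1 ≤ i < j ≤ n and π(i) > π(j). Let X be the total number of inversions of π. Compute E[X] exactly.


Write X = Σ X_I over the C(194, 2) = 18721 pairs i < j, with X_I the indicator of one inversion.
There are 18721 indicators.
For each fixed pair i < j, the values π(i) and π(j) are two distinct elements of {1, …, 194} in uniformly random order; by symmetry P[π(i) > π(j)] = 1/2.
By linearity: E[X] = 18721 · (1/2) = C(194, 2) · (1/2) = 18721/2 = 18721/2 ≈ 9360.500000.

E[X] = 18721/2 = 9360.500000.


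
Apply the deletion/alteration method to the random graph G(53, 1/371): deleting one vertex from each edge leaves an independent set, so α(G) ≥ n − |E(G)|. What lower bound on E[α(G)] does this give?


E[|E(G)|] = C(53, 2)·p = 1378 · (1/371) = 26/7.
E[α(G)] ≥ n − E[|E(G)|] = 53 − 26/7 = 345/7.
Numerically: ≈ 49.285714.
(This is only a lower bound; the true E[α(G)] may be larger.)

E[α(G)] ≥ 345/7 ≈ 49.285714.


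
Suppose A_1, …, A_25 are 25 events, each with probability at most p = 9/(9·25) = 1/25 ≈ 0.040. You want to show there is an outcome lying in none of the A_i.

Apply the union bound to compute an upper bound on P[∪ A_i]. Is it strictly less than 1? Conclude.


Union bound: P[∪_{i=1}^{25} A_i] ≤ Σ_i P[A_i] ≤ 25·p = 25·(1/25) = 1.
Numerically: 1 ≈ 1.000.
Is 1 < 1? NO.
Since the bound 1 is ≥ 1, the union bound is uninformative here; it does NOT by itself certify existence.

25·p = 1 ≈ 1.000; existence NOT certified by the union bound.


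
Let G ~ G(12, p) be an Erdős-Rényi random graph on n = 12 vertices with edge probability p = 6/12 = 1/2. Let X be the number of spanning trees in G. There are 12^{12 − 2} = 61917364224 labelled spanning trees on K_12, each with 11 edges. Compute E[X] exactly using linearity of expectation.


K_12 has 12^{12 − 2} = 61917364224 labelled spanning trees.
For each such spanning tree H, let X_H = 1 if all 11 edges of H are present in G. Then P[X_H = 1] = p^{11} = (1/2)^{11} = 1/2048.
By linearity of expectation: E[X] = Σ_H E[X_H] = 61917364224 · p^{11} = 61917364224 · 1/2048 = 30233088.
Numerically: E[X] ≈ 3.02331e+07.

E[X] = 61917364224 · (1/2)^{11} = 30233088 ≈ 3.02331e+07.


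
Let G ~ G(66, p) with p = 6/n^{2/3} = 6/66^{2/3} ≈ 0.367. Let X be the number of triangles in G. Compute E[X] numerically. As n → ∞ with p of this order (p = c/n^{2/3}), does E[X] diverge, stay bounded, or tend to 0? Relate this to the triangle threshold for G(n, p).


Number of potential triangles: C(66, 3) = 45760.
Each occurs with probability p³ ≈ (0.367)³ ≈ 4.95868e-02.
By linearity: E[X] = C(66, 3)·p³ ≈ 45760 · 4.95868e-02 ≈ 2269.091.
Since α = 2/3 < 1, p = c/n^{2/3} ≫ 1/n is above the triangle threshold p ~ 1/n. Asymptotically E[X] ~ (c³/6)·n^{3(1−α)} = (6³/6)·n^{1} → ∞; triangles are abundant w.h.p.

E[X] ≈ 2269.091; in regime p = Θ(1/n^{2/3}) E[X] diverges (above the triangle threshold p ~ 1/n).


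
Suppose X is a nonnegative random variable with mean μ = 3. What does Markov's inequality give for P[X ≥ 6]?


μ = E[X] = 3, a = 6.
Markov: P[X ≥ 6] ≤ μ/a = (3)/6 = 1/2.
Numerically: ≈ 0.500.
(Since a = 6 > μ = 3.000, the bound 1/2 is < 1 and informative.)

P[X ≥ 6] ≤ 1/2 ≈ 0.500.


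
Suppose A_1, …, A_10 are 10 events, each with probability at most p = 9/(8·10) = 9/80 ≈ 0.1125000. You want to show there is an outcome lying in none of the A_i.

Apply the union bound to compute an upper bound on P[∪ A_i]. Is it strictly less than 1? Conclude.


Union bound: P[∪_{i=1}^{10} A_i] ≤ Σ_i P[A_i] ≤ 10·p = 10·(9/80) = 9/8.
Numerically: 9/8 ≈ 1.1250000.
Is 9/8 < 1? NO.
Since the bound 9/8 is ≥ 1, the union bound is uninformative here; it does NOT by itself certify existence.

10·p = 9/8 ≈ 1.1250000; existence NOT certified by the union bound.
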